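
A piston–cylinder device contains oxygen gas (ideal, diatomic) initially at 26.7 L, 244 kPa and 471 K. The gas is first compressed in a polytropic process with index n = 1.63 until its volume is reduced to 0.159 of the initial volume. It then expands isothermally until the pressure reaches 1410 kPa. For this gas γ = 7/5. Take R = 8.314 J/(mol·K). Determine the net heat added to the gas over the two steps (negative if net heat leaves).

n = P₁V₁/(RT₁) = 244×26.7/(8.314×471) = 1.66 mol.
Step 1 — Polytropic n=1.63: T₂ = T₁(V₁/V₂)^(n−1) = 471×(6.29)^0.63 = 1500 K; P₂ = P₁(V₁/V₂)^n = 4890 kPa.
W = (P₁V₁−P₂V₂)/(n−1) = (244×26.7−4890×4.25)/0.63 = -22600 J.
ΔU = nCvΔT = 1.66×20.8×(1500−471) = 35600 J.
Q = ΔU + W = 13000 J.
State after step 1: P = 4890 kPa, V = 4.25 L, T = 1500 K.
Step 2 — Isothermal: T stays 1500 K; PV = const ⇒ V₂ = 14.7 L, P₂ = 1410 kPa.
ΔU = 0 (ideal gas, T constant).
W = nRT ln(V₂/V₁) = 1.66×8.314×1500×ln(3.47) = 25800 J.
Q = ΔU + W = 25800 J.
Net over both steps: W = 3200 J, Q = 38800 J, ΔU = 35600 J.

38800 J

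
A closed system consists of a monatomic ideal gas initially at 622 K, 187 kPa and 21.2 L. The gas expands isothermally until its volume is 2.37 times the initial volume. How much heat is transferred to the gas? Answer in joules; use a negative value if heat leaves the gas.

3420 J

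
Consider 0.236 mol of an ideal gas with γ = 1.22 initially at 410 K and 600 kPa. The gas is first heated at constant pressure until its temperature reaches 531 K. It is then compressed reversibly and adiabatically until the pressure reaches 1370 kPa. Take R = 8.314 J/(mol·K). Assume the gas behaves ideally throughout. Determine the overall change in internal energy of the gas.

1840 J

V₁ = nRT₁/P₁ = 0.236×8.314×410/600 = 1.34 L.
Step 1 — Isobaric: P stays 600 kPa; V/T = const ⇒ T₂ = 531 K, V₂ = 1.74 L.
W = PΔV = 600×(1.74−1.34) kPa·L = 237 J.
ΔU = nCvΔT = 0.236×37.8×(531−410) = 1080 J.
Q = ΔU + W = nCpΔT = 1320 J.
State after step 1: P = 600 kPa, V = 1.74 L, T = 531 K.
Step 2 — Adiabatic: T₂/T₁ = (P₂/P₁)^((γ−1)/γ) ⇒ T₂ = 531×(2.28)^0.180 = 616 K; V₂ = 0.883 L.
ΔU = nCvΔT = 0.236×37.8×(616−531) = 760 J.
Q = 0 for an adiabatic process, so W = −ΔU = -760 J.
Net over both steps: W = -523 J, Q = 1320 J, ΔU = 1840 J.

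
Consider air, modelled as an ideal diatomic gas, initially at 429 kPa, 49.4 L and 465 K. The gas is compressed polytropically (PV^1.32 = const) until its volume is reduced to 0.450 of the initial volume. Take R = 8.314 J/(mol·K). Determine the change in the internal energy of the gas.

15400 J

n = P₁V₁/(RT₁) = 429×49.4/(8.314×465) = 5.48 mol.
Polytropic n=1.32: T₂ = T₁(V₁/V₂)^(n−1) = 465×(2.22)^0.32 = 600 K; P₂ = P₁(V₁/V₂)^n = 1230 kPa.
For an ideal gas ΔU = nCvΔT with Cv = (5/2)R = 20.8 J/(mol·K).
ΔU = 5.48×20.8×(600−465) = 15400 J.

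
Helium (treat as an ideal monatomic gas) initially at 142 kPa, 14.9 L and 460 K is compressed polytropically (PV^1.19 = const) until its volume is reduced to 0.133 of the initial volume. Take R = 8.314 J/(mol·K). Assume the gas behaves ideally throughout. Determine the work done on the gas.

n = P₁V₁/(RT₁) = 142×14.9/(8.314×460) = 0.553 mol.
Polytropic n=1.19: T₂ = T₁(V₁/V₂)^(n−1) = 460×(7.52)^0.19 = 675 K; P₂ = P₁(V₁/V₂)^n = 1570 kPa.
W = (P₁V₁−P₂V₂)/(n−1) = (142×14.9−1570×1.98)/0.19 = -5200 J.
Work done on the gas = −W_by = 5200 J.

5200 J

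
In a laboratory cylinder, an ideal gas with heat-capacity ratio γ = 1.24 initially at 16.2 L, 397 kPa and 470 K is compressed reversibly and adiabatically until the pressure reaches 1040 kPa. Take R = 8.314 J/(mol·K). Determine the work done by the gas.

-5490 J

n = P₁V₁/(RT₁) = 397×16.2/(8.314×470) = 1.65 mol.
Adiabatic: T₂/T₁ = (P₂/P₁)^((γ−1)/γ) ⇒ T₂ = 470×(2.62)^0.194 = 566 K; V₂ = 7.45 L.
ΔU = nCvΔT = 1.65×34.6×(566−470) = 5490 J.
Q = 0 for an adiabatic process, so W = −ΔU = -5490 J.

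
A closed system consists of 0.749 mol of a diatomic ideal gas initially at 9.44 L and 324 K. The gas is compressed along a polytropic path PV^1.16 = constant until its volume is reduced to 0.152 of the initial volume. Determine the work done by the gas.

-4440 J

P₁ = nRT₁/V₁ = 0.749×8.314×324/9.44 = 214 kPa.
Polytropic n=1.16: T₂ = T₁(V₁/V₂)^(n−1) = 324×(6.58)^0.16 = 438 K; P₂ = P₁(V₁/V₂)^n = 1900 kPa.
W = (P₁V₁−P₂V₂)/(n−1) = (214×9.44−1900×1.43)/0.16 = -4440 J.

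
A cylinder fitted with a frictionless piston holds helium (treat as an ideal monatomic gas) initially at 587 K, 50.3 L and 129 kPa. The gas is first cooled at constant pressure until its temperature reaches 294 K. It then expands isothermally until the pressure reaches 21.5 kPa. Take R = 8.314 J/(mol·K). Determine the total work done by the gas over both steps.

n = P₁V₁/(RT₁) = 129×50.3/(8.314×587) = 1.33 mol.
Step 1 — Isobaric: P stays 129 kPa; V/T = const ⇒ T₂ = 294 K, V₂ = 25.2 L.
W = PΔV = 129×(25.2−50.3) kPa·L = -3240 J.
ΔU = nCvΔT = 1.33×12.5×(294−587) = -4860 J.
Q = ΔU + W = nCpΔT = -8100 J.
State after step 1: P = 129 kPa, V = 25.2 L, T = 294 K.
Step 2 — Isothermal: T stays 294 K; PV = const ⇒ V₂ = 151 L, P₂ = 21.5 kPa.
ΔU = 0 (ideal gas, T constant).
W = nRT ln(V₂/V₁) = 1.33×8.314×294×ln(6.00) = 5820 J.
Q = ΔU + W = 5820 J.
Net over both steps: W = 2580 J, Q = -2270 J, ΔU = -4860 J.

2580 J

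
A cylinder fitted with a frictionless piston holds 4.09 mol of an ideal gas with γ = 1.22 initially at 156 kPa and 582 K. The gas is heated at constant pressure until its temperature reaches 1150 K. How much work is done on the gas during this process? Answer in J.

V₁ = nRT₁/P₁ = 4.09×8.314×582/156 = 127 L.
Isobaric: P stays 156 kPa; V/T = const ⇒ T₂ = 1150 K, V₂ = 251 L.
W = PΔV = 156×(251−127) kPa·L = 19300 J.
Work done on the gas = −W_by = -19300 J.

-19300 J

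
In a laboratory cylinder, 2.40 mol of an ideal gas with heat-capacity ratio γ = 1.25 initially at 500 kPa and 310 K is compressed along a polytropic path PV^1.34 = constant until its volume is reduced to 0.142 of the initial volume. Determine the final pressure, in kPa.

6840 kPa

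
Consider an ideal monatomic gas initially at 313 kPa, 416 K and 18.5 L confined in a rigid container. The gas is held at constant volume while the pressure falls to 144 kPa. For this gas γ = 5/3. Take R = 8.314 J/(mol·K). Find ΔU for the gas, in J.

-4690 J

n = P₁V₁/(RT₁) = 313×18.5/(8.314×416) = 1.67 mol.
Isochoric: V stays 18.5 L; P/T = const ⇒ T₂ = 191 K, P₂ = 144 kPa.
For an ideal gas ΔU = nCvΔT with Cv = (3/2)R = 12.5 J/(mol·K).
ΔU = 1.67×12.5×(191−416) = -4690 J.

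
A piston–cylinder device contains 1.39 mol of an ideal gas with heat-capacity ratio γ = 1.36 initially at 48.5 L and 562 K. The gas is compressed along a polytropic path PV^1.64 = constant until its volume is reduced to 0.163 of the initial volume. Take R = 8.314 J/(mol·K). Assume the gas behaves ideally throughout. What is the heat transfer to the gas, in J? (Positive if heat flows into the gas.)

17300 J

P₁ = nRT₁/V₁ = 1.39×8.314×562/48.5 = 134 kPa.
Polytropic n=1.64: T₂ = T₁(V₁/V₂)^(n−1) = 562×(6.13)^0.64 = 1790 K; P₂ = P₁(V₁/V₂)^n = 2620 kPa.
W = (P₁V₁−P₂V₂)/(n−1) = (134×48.5−2620×7.91)/0.64 = -22300 J.
ΔU = nCvΔT = 1.39×23.1×(1790−562) = 39600 J.
Q = ΔU + W = 17300 J.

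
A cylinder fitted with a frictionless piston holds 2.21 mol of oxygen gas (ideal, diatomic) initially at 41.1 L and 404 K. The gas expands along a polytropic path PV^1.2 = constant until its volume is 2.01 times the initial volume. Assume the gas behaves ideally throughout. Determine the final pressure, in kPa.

78.1 kPa

P₁ = nRT₁/V₁ = 2.21×8.314×404/41.1 = 181 kPa.
Polytropic n=1.2: T₂ = T₁(V₁/V₂)^(n−1) = 404×(0.498)^0.20 = 351 K; P₂ = P₁(V₁/V₂)^n = 78.1 kPa.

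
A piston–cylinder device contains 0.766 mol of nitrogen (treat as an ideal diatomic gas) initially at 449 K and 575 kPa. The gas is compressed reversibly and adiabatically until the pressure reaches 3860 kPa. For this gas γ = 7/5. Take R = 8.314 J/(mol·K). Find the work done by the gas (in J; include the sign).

-5170 J

V₁ = nRT₁/P₁ = 0.766×8.314×449/575 = 4.97 L.
Adiabatic: T₂/T₁ = (P₂/P₁)^((γ−1)/γ) ⇒ T₂ = 449×(6.71)^0.286 = 774 K; V₂ = 1.28 L.
ΔU = nCvΔT = 0.766×20.8×(774−449) = 5170 J.
Q = 0 for an adiabatic process, so W = −ΔU = -5170 J.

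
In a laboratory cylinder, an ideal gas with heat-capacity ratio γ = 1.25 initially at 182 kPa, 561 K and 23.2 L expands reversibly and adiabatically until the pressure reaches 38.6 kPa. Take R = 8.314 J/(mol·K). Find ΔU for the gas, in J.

n = P₁V₁/(RT₁) = 182×23.2/(8.314×561) = 0.905 mol.
Adiabatic: T₂/T₁ = (P₂/P₁)^((γ−1)/γ) ⇒ T₂ = 561×(0.212)^0.200 = 411 K; V₂ = 80.2 L.
For an ideal gas ΔU = nCvΔT with Cv = R/(γ−1) = 33.3 J/(mol·K).
ΔU = 0.905×33.3×(411−561) = -4500 J.

-4500 J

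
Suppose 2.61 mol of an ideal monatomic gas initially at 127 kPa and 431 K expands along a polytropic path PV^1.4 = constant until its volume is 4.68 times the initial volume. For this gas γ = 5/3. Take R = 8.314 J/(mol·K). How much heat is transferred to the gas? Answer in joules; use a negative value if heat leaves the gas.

V₁ = nRT₁/P₁ = 2.61×8.314×431/127 = 73.6 L.
Polytropic n=1.4: T₂ = T₁(V₁/V₂)^(n−1) = 431×(0.214)^0.40 = 232 K; P₂ = P₁(V₁/V₂)^n = 14.6 kPa.
W = (P₁V₁−P₂V₂)/(n−1) = (127×73.6−14.6×345)/0.40 = 10800 J.
ΔU = nCvΔT = 2.61×12.5×(232−431) = -6460 J.
Q = ΔU + W = 4310 J.

4310 J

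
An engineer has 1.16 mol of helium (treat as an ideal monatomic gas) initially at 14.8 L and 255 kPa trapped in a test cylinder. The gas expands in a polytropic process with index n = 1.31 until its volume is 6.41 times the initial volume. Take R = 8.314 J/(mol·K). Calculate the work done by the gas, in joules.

5330 J

T₁ = P₁V₁/(nR) = 255×14.8/(1.16×8.314) = 391 K.
Polytropic n=1.31: T₂ = T₁(V₁/V₂)^(n−1) = 391×(0.156)^0.31 = 220 K; P₂ = P₁(V₁/V₂)^n = 22.4 kPa.
W = (P₁V₁−P₂V₂)/(n−1) = (255×14.8−22.4×94.9)/0.31 = 5330 J.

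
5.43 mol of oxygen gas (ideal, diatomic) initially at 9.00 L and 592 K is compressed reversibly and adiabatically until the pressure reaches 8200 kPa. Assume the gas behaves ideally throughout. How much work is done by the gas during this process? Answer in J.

P₁ = nRT₁/V₁ = 5.43×8.314×592/9.00 = 2970 kPa.
Adiabatic: T₂/T₁ = (P₂/P₁)^((γ−1)/γ) ⇒ T₂ = 592×(2.76)^0.286 = 791 K; V₂ = 4.36 L.
ΔU = nCvΔT = 5.43×20.8×(791−592) = 22500 J.
Q = 0 for an adiabatic process, so W = −ΔU = -22500 J.

-22500 J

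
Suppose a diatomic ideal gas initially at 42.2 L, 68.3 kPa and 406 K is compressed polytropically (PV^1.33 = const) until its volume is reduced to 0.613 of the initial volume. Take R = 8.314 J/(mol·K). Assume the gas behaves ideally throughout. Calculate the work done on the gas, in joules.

n = P₁V₁/(RT₁) = 68.3×42.2/(8.314×406) = 0.854 mol.
Polytropic n=1.33: T₂ = T₁(V₁/V₂)^(n−1) = 406×(1.63)^0.33 = 477 K; P₂ = P₁(V₁/V₂)^n = 131 kPa.
W = (P₁V₁−P₂V₂)/(n−1) = (68.3×42.2−131×25.9)/0.33 = -1530 J.
Work done on the gas = −W_by = 1530 J.

1530 J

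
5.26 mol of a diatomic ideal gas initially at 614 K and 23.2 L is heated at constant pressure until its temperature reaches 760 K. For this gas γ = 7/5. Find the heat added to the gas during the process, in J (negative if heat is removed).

22300 J

P₁ = nRT₁/V₁ = 5.26×8.314×614/23.2 = 1160 kPa.
Isobaric: P stays 1160 kPa; V/T = const ⇒ T₂ = 760 K, V₂ = 28.7 L.
W = PΔV = 1160×(28.7−23.2) kPa·L = 6380 J.
ΔU = nCvΔT = 5.26×20.8×(760−614) = 16000 J.
Q = ΔU + W = nCpΔT = 22300 J.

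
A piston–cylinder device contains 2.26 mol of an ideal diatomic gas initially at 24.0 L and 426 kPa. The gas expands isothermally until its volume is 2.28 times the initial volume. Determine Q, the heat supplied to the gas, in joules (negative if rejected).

8430 J

T₁ = P₁V₁/(nR) = 426×24.0/(2.26×8.314) = 544 K.
Isothermal: T stays 544 K; PV = const ⇒ V₂ = 54.7 L, P₂ = 187 kPa.
ΔU = 0 (ideal gas, T constant).
W = nRT ln(V₂/V₁) = 2.26×8.314×544×ln(2.28) = 8430 J.
Q = ΔU + W = 8430 J.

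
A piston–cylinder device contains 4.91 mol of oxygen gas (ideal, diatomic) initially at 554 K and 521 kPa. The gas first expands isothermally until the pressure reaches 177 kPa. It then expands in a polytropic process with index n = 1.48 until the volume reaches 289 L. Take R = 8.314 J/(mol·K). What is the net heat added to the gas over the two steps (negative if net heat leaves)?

V₁ = nRT₁/P₁ = 4.91×8.314×554/521 = 43.4 L.
Step 1 — Isothermal: T stays 554 K; PV = const ⇒ V₂ = 128 L, P₂ = 177 kPa.
ΔU = 0 (ideal gas, T constant).
W = nRT ln(V₂/V₁) = 4.91×8.314×554×ln(2.94) = 24400 J.
Q = ΔU + W = 24400 J.
State after step 1: P = 177 kPa, V = 128 L, T = 554 K.
Step 2 — Polytropic n=1.48: T₂ = T₁(V₁/V₂)^(n−1) = 554×(0.442)^0.48 = 374 K; P₂ = P₁(V₁/V₂)^n = 52.9 kPa.
W = (P₁V₁−P₂V₂)/(n−1) = (177×128−52.9×289)/0.48 = 15300 J.
ΔU = nCvΔT = 4.91×20.8×(374−554) = -18300 J.
Q = ΔU + W = -3050 J.
Net over both steps: W = 39700 J, Q = 21400 J, ΔU = -18300 J.

21400 J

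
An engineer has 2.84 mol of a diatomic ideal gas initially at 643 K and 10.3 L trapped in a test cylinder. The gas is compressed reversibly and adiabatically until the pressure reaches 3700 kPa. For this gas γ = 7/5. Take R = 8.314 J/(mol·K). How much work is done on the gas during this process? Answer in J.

11400 J

P₁ = nRT₁/V₁ = 2.84×8.314×643/10.3 = 1470 kPa.
Adiabatic: T₂/T₁ = (P₂/P₁)^((γ−1)/γ) ⇒ T₂ = 643×(2.51)^0.286 = 836 K; V₂ = 5.34 L.
ΔU = nCvΔT = 2.84×20.8×(836−643) = 11400 J.
Q = 0 for an adiabatic process, so W = −ΔU = -11400 J.
Work done on the gas = −W_by = 11400 J.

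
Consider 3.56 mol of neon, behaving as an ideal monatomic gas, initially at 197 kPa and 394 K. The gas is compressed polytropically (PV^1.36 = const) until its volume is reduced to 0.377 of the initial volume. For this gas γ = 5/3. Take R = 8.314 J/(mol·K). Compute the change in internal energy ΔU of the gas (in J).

7360 J

V₁ = nRT₁/P₁ = 3.56×8.314×394/197 = 59.2 L.
Polytropic n=1.36: T₂ = T₁(V₁/V₂)^(n−1) = 394×(2.65)^0.36 = 560 K; P₂ = P₁(V₁/V₂)^n = 742 kPa.
For an ideal gas ΔU = nCvΔT with Cv = (3/2)R = 12.5 J/(mol·K).
ΔU = 3.56×12.5×(560−394) = 7360 J.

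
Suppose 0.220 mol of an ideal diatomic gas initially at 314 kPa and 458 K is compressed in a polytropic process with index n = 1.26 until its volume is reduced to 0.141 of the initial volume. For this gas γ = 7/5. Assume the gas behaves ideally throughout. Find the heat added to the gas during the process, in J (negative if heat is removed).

V₁ = nRT₁/P₁ = 0.220×8.314×458/314 = 2.67 L.
Polytropic n=1.26: T₂ = T₁(V₁/V₂)^(n−1) = 458×(7.09)^0.26 = 762 K; P₂ = P₁(V₁/V₂)^n = 3710 kPa.
W = (P₁V₁−P₂V₂)/(n−1) = (314×2.67−3710×0.376)/0.26 = -2140 J.
ΔU = nCvΔT = 0.220×20.8×(762−458) = 1390 J.
Q = ΔU + W = -749 J.

-749 J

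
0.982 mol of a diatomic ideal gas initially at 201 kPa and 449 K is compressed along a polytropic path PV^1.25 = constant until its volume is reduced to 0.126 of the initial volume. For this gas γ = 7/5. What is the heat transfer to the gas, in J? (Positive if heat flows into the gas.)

V₁ = nRT₁/P₁ = 0.982×8.314×449/201 = 18.2 L.
Polytropic n=1.25: T₂ = T₁(V₁/V₂)^(n−1) = 449×(7.94)^0.25 = 754 K; P₂ = P₁(V₁/V₂)^n = 2680 kPa.
W = (P₁V₁−P₂V₂)/(n−1) = (201×18.2−2680×2.30)/0.25 = -9950 J.
ΔU = nCvΔT = 0.982×20.8×(754−449) = 6220 J.
Q = ΔU + W = -3730 J.

-3730 J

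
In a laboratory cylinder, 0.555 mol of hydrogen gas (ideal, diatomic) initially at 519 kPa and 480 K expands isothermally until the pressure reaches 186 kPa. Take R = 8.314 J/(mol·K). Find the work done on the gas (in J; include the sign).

-2270 J

V₁ = nRT₁/P₁ = 0.555×8.314×480/519 = 4.27 L.
Isothermal: T stays 480 K; PV = const ⇒ V₂ = 11.9 L, P₂ = 186 kPa.
W = nRT ln(V₂/V₁) = 0.555×8.314×480×ln(2.79) = 2270 J.
Work done on the gas = −W_by = -2270 J.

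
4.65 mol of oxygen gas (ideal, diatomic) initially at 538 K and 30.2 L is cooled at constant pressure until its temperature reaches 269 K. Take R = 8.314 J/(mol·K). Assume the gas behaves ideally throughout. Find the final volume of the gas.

15.1 L

P₁ = nRT₁/V₁ = 4.65×8.314×538/30.2 = 689 kPa.
Isobaric: P stays 689 kPa; V/T = const ⇒ T₂ = 269 K, V₂ = 15.1 L.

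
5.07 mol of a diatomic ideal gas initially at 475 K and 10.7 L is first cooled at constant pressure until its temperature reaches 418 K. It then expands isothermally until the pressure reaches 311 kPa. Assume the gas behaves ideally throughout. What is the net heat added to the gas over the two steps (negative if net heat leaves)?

23200 J

P₁ = nRT₁/V₁ = 5.07×8.314×475/10.7 = 1870 kPa.
Step 1 — Isobaric: P stays 1870 kPa; V/T = const ⇒ T₂ = 418 K, V₂ = 9.42 L.
W = PΔV = 1870×(9.42−10.7) kPa·L = -2400 J.
ΔU = nCvΔT = 5.07×20.8×(418−475) = -6010 J.
Q = ΔU + W = nCpΔT = -8410 J.
State after step 1: P = 1870 kPa, V = 9.42 L, T = 418 K.
Step 2 — Isothermal: T stays 418 K; PV = const ⇒ V₂ = 56.7 L, P₂ = 311 kPa.
ΔU = 0 (ideal gas, T constant).
W = nRT ln(V₂/V₁) = 5.07×8.314×418×ln(6.02) = 31600 J.
Q = ΔU + W = 31600 J.
Net over both steps: W = 29200 J, Q = 23200 J, ΔU = -6010 J.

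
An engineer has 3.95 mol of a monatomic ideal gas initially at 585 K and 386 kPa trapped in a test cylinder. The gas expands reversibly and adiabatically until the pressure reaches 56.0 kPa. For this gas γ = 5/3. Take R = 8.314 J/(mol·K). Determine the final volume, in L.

158 L

V₁ = nRT₁/P₁ = 3.95×8.314×585/386 = 49.8 L.
Adiabatic: T₂/T₁ = (P₂/P₁)^((γ−1)/γ) ⇒ T₂ = 585×(0.145)^0.400 = 270 K; V₂ = 158 L.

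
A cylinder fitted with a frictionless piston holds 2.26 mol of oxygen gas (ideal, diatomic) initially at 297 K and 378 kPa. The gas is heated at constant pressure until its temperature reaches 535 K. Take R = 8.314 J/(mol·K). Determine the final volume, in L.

26.6 L

V₁ = nRT₁/P₁ = 2.26×8.314×297/378 = 14.8 L.
Isobaric: P stays 378 kPa; V/T = const ⇒ T₂ = 535 K, V₂ = 26.6 L.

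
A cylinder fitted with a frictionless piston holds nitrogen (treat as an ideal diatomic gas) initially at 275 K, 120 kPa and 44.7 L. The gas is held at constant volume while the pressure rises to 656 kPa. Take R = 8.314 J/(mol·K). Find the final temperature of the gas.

Isochoric: V stays 44.7 L; P/T = const ⇒ T₂ = 1500 K, P₂ = 656 kPa.

1500 K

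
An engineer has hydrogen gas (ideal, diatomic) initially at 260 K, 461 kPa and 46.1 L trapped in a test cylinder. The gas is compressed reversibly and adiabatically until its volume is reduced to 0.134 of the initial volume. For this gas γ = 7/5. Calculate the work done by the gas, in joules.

n = P₁V₁/(RT₁) = 461×46.1/(8.314×260) = 9.83 mol.
Adiabatic: TV^(γ−1) = const ⇒ T₂ = 260×(7.46)^0.400 = 581 K; PV^γ = const ⇒ P₂ = 7690 kPa.
ΔU = nCvΔT = 9.83×20.8×(581−260) = 65600 J.
Q = 0 for an adiabatic process, so W = −ΔU = -65600 J.

-65600 J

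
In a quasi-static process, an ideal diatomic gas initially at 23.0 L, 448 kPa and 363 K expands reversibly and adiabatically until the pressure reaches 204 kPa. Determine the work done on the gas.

-5190 J

n = P₁V₁/(RT₁) = 448×23.0/(8.314×363) = 3.41 mol.
Adiabatic: T₂/T₁ = (P₂/P₁)^((γ−1)/γ) ⇒ T₂ = 363×(0.455)^0.286 = 290 K; V₂ = 40.3 L.
ΔU = nCvΔT = 3.41×20.8×(290−363) = -5190 J.
Q = 0 for an adiabatic process, so W = −ΔU = 5190 J.
Work done on the gas = −W_by = -5190 J.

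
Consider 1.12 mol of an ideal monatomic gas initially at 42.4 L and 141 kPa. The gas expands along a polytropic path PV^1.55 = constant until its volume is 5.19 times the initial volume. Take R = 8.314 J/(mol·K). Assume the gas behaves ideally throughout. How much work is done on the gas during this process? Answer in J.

T₁ = P₁V₁/(nR) = 141×42.4/(1.12×8.314) = 642 K.
Polytropic n=1.55: T₂ = T₁(V₁/V₂)^(n−1) = 642×(0.193)^0.55 = 260 K; P₂ = P₁(V₁/V₂)^n = 11.0 kPa.
W = (P₁V₁−P₂V₂)/(n−1) = (141×42.4−11.0×220)/0.55 = 6480 J.
Work done on the gas = −W_by = -6480 J.

-6480 J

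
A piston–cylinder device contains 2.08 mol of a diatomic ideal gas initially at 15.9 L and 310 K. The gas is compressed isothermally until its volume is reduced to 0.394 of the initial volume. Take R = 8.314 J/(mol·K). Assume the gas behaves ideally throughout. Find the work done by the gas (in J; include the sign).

-4990 J

P₁ = nRT₁/V₁ = 2.08×8.314×310/15.9 = 337 kPa.
Isothermal: T stays 310 K; PV = const ⇒ V₂ = 6.26 L, P₂ = 856 kPa.
W = nRT ln(V₂/V₁) = 2.08×8.314×310×ln(0.394) = -4990 J.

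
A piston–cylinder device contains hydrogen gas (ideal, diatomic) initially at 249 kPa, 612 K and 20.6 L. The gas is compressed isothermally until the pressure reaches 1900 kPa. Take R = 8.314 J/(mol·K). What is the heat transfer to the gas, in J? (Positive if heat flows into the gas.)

-10400 J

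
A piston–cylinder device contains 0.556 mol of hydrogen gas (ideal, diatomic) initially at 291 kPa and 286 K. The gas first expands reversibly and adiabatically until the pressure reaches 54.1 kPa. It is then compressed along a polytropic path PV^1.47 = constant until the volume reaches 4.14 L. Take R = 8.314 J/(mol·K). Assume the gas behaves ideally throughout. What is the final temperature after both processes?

V₁ = nRT₁/P₁ = 0.556×8.314×286/291 = 4.54 L.
Step 1 — Adiabatic: T₂/T₁ = (P₂/P₁)^((γ−1)/γ) ⇒ T₂ = 286×(0.186)^0.286 = 177 K; V₂ = 15.1 L.
ΔU = nCvΔT = 0.556×20.8×(177−286) = -1260 J.
Q = 0 for an adiabatic process, so W = −ΔU = 1260 J.
State after step 1: P = 54.1 kPa, V = 15.1 L, T = 177 K.
Step 2 — Polytropic n=1.47: T₂ = T₁(V₁/V₂)^(n−1) = 177×(3.65)^0.47 = 325 K; P₂ = P₁(V₁/V₂)^n = 363 kPa.
W = (P₁V₁−P₂V₂)/(n−1) = (54.1×15.1−363×4.14)/0.47 = -1460 J.
ΔU = nCvΔT = 0.556×20.8×(325−177) = 1710 J.
Q = ΔU + W = 255 J.
Net over both steps: W = -196 J, Q = 255 J, ΔU = 451 J.

325 K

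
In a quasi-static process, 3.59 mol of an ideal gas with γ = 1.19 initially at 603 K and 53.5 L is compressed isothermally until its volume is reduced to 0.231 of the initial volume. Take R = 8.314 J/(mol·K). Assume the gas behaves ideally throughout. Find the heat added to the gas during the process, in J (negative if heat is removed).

P₁ = nRT₁/V₁ = 3.59×8.314×603/53.5 = 336 kPa.
Isothermal: T stays 603 K; PV = const ⇒ V₂ = 12.4 L, P₂ = 1460 kPa.
ΔU = 0 (ideal gas, T constant).
W = nRT ln(V₂/V₁) = 3.59×8.314×603×ln(0.231) = -26400 J.
Q = ΔU + W = -26400 J.

-26400 J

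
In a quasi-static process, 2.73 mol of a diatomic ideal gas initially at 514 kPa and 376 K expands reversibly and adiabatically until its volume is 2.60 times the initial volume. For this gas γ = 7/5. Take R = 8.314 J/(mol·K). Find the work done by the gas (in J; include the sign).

V₁ = nRT₁/P₁ = 2.73×8.314×376/514 = 16.6 L.
Adiabatic: TV^(γ−1) = const ⇒ T₂ = 376×(0.385)^0.400 = 257 K; PV^γ = const ⇒ P₂ = 135 kPa.
ΔU = nCvΔT = 2.73×20.8×(257−376) = -6780 J.
Q = 0 for an adiabatic process, so W = −ΔU = 6780 J.

6780 J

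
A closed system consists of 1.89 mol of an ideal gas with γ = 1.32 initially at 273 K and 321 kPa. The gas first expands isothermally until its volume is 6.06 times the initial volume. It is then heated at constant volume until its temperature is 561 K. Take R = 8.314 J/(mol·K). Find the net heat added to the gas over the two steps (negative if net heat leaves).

V₁ = nRT₁/P₁ = 1.89×8.314×273/321 = 13.4 L.
Step 1 — Isothermal: T stays 273 K; PV = const ⇒ V₂ = 81.0 L, P₂ = 53.0 kPa.
ΔU = 0 (ideal gas, T constant).
W = nRT ln(V₂/V₁) = 1.89×8.314×273×ln(6.06) = 7730 J.
Q = ΔU + W = 7730 J.
State after step 1: P = 53.0 kPa, V = 81.0 L, T = 273 K.
Step 2 — Isochoric: V stays 81.0 L; P/T = const ⇒ T₂ = 561 K, P₂ = 109 kPa.
W = 0 (no volume change).
ΔU = nCvΔT = 1.89×26.0×(561−273) = 14100 J.
Q = ΔU = 14100 J.
Net over both steps: W = 7730 J, Q = 21900 J, ΔU = 14100 J.

21900 J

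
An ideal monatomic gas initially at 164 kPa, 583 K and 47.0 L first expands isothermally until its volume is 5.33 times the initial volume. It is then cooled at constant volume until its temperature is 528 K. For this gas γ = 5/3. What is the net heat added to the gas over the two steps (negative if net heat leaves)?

n = P₁V₁/(RT₁) = 164×47.0/(8.314×583) = 1.59 mol.
Step 1 — Isothermal: T stays 583 K; PV = const ⇒ V₂ = 251 L, P₂ = 30.8 kPa.
ΔU = 0 (ideal gas, T constant).
W = nRT ln(V₂/V₁) = 1.59×8.314×583×ln(5.33) = 12900 J.
Q = ΔU + W = 12900 J.
State after step 1: P = 30.8 kPa, V = 251 L, T = 583 K.
Step 2 — Isochoric: V stays 251 L; P/T = const ⇒ T₂ = 528 K, P₂ = 27.9 kPa.
W = 0 (no volume change).
ΔU = nCvΔT = 1.59×12.5×(528−583) = -1090 J.
Q = ΔU = -1090 J.
Net over both steps: W = 12900 J, Q = 11800 J, ΔU = -1090 J.

11800 J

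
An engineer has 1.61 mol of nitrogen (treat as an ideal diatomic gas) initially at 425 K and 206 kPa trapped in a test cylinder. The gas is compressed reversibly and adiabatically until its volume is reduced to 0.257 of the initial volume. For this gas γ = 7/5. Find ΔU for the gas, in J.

10300 J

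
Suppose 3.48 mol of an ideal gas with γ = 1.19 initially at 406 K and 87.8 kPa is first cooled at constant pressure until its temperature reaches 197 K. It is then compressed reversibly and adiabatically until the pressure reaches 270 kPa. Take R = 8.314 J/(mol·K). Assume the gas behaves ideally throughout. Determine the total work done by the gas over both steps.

V₁ = nRT₁/P₁ = 3.48×8.314×406/87.8 = 134 L.
Step 1 — Isobaric: P stays 87.8 kPa; V/T = const ⇒ T₂ = 197 K, V₂ = 64.9 L.
W = PΔV = 87.8×(64.9−134) kPa·L = -6050 J.
ΔU = nCvΔT = 3.48×43.8×(197−406) = -31800 J.
Q = ΔU + W = nCpΔT = -37900 J.
State after step 1: P = 87.8 kPa, V = 64.9 L, T = 197 K.
Step 2 — Adiabatic: T₂/T₁ = (P₂/P₁)^((γ−1)/γ) ⇒ T₂ = 197×(3.08)^0.160 = 236 K; V₂ = 25.3 L.
ΔU = nCvΔT = 3.48×43.8×(236−197) = 5890 J.
Q = 0 for an adiabatic process, so W = −ΔU = -5890 J.
Net over both steps: W = -11900 J, Q = -37900 J, ΔU = -25900 J.

-11900 J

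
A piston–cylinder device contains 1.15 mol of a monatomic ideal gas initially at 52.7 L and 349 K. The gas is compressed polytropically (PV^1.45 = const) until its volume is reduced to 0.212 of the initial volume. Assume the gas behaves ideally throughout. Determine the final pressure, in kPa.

600 kPa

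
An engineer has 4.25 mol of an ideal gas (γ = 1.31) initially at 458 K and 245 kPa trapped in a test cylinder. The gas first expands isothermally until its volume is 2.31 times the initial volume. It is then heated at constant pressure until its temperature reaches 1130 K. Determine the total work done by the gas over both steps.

V₁ = nRT₁/P₁ = 4.25×8.314×458/245 = 66.1 L.
Step 1 — Isothermal: T stays 458 K; PV = const ⇒ V₂ = 153 L, P₂ = 106 kPa.
ΔU = 0 (ideal gas, T constant).
W = nRT ln(V₂/V₁) = 4.25×8.314×458×ln(2.31) = 13500 J.
Q = ΔU + W = 13500 J.
State after step 1: P = 106 kPa, V = 153 L, T = 458 K.
Step 2 — Isobaric: P stays 106 kPa; V/T = const ⇒ T₂ = 1130 K, V₂ = 376 L.
W = PΔV = 106×(376−153) kPa·L = 23700 J.
ΔU = nCvΔT = 4.25×26.8×(1130−458) = 76600 J.
Q = ΔU + W = nCpΔT = 100000 J.
Net over both steps: W = 37300 J, Q = 114000 J, ΔU = 76600 J.

37300 J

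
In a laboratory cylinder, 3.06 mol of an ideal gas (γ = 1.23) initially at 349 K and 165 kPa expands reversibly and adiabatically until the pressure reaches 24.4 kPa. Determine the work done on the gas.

-11600 J

V₁ = nRT₁/P₁ = 3.06×8.314×349/165 = 53.8 L.
Adiabatic: T₂/T₁ = (P₂/P₁)^((γ−1)/γ) ⇒ T₂ = 349×(0.148)^0.187 = 244 K; V₂ = 255 L.
ΔU = nCvΔT = 3.06×36.1×(244−349) = -11600 J.
Q = 0 for an adiabatic process, so W = −ΔU = 11600 J.
Work done on the gas = −W_by = -11600 J.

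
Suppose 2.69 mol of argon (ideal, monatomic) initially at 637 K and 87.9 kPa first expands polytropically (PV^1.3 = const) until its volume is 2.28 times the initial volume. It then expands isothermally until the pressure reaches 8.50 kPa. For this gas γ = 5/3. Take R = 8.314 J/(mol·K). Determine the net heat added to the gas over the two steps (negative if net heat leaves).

V₁ = nRT₁/P₁ = 2.69×8.314×637/87.9 = 162 L.
Step 1 — Polytropic n=1.3: T₂ = T₁(V₁/V₂)^(n−1) = 637×(0.439)^0.30 = 497 K; P₂ = P₁(V₁/V₂)^n = 30.1 kPa.
W = (P₁V₁−P₂V₂)/(n−1) = (87.9×162−30.1×370)/0.30 = 10400 J.
ΔU = nCvΔT = 2.69×12.5×(497−637) = -4680 J.
Q = ΔU + W = 5720 J.
State after step 1: P = 30.1 kPa, V = 370 L, T = 497 K.
Step 2 — Isothermal: T stays 497 K; PV = const ⇒ V₂ = 1310 L, P₂ = 8.50 kPa.
ΔU = 0 (ideal gas, T constant).
W = nRT ln(V₂/V₁) = 2.69×8.314×497×ln(3.54) = 14100 J.
Q = ΔU + W = 14100 J.
Net over both steps: W = 24500 J, Q = 19800 J, ΔU = -4680 J.

19800 J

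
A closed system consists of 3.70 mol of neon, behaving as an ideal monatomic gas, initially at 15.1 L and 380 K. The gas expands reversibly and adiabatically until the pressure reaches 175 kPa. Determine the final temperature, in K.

P₁ = nRT₁/V₁ = 3.70×8.314×380/15.1 = 774 kPa.
Adiabatic: T₂/T₁ = (P₂/P₁)^((γ−1)/γ) ⇒ T₂ = 380×(0.226)^0.400 = 210 K; V₂ = 36.9 L.

210 K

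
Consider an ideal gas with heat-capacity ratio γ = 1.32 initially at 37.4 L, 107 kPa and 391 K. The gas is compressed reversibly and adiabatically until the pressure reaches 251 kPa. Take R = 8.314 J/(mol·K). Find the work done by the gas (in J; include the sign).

-2870 J

n = P₁V₁/(RT₁) = 107×37.4/(8.314×391) = 1.23 mol.
Adiabatic: T₂/T₁ = (P₂/P₁)^((γ−1)/γ) ⇒ T₂ = 391×(2.35)^0.242 = 481 K; V₂ = 19.6 L.
ΔU = nCvΔT = 1.23×26.0×(481−391) = 2870 J.
Q = 0 for an adiabatic process, so W = −ΔU = -2870 J.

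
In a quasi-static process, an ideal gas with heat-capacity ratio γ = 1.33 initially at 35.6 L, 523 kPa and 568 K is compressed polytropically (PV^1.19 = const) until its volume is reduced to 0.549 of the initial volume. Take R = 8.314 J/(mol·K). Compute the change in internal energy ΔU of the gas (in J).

n = P₁V₁/(RT₁) = 523×35.6/(8.314×568) = 3.94 mol.
Polytropic n=1.19: T₂ = T₁(V₁/V₂)^(n−1) = 568×(1.82)^0.19 = 637 K; P₂ = P₁(V₁/V₂)^n = 1070 kPa.
For an ideal gas ΔU = nCvΔT with Cv = R/(γ−1) = 25.2 J/(mol·K).
ΔU = 3.94×25.2×(637−568) = 6810 J.

6810 J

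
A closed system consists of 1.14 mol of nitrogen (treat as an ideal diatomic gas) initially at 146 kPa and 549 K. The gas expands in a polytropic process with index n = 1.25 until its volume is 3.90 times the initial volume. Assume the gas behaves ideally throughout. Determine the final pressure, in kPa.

26.6 kPa

V₁ = nRT₁/P₁ = 1.14×8.314×549/146 = 35.6 L.
Polytropic n=1.25: T₂ = T₁(V₁/V₂)^(n−1) = 549×(0.256)^0.25 = 391 K; P₂ = P₁(V₁/V₂)^n = 26.6 kPa.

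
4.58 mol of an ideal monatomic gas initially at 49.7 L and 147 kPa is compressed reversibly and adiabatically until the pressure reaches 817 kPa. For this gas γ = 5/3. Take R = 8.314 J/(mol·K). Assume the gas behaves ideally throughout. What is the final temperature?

381 K

T₁ = P₁V₁/(nR) = 147×49.7/(4.58×8.314) = 192 K.
Adiabatic: T₂/T₁ = (P₂/P₁)^((γ−1)/γ) ⇒ T₂ = 192×(5.56)^0.400 = 381 K; V₂ = 17.8 L.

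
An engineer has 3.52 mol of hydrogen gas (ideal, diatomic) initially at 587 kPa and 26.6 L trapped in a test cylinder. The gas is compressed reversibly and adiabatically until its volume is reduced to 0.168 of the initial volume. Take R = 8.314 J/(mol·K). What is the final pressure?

7130 kPa

T₁ = P₁V₁/(nR) = 587×26.6/(3.52×8.314) = 534 K.
Adiabatic: TV^(γ−1) = const ⇒ T₂ = 534×(5.95)^0.400 = 1090 K; PV^γ = const ⇒ P₂ = 7130 kPa.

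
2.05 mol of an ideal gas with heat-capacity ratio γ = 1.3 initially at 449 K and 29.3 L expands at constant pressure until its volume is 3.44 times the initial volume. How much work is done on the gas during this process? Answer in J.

-18700 J

P₁ = nRT₁/V₁ = 2.05×8.314×449/29.3 = 261 kPa.
Isobaric: P stays 261 kPa; V/T = const ⇒ T₂ = 1540 K, V₂ = 101 L.
W = PΔV = 261×(101−29.3) kPa·L = 18700 J.
Work done on the gas = −W_by = -18700 J.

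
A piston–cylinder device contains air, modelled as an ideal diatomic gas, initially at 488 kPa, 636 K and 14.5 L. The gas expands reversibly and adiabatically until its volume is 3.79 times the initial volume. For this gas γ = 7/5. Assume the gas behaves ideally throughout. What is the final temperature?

373 K

Adiabatic: TV^(γ−1) = const ⇒ T₂ = 636×(0.264)^0.400 = 373 K; PV^γ = const ⇒ P₂ = 75.6 kPa.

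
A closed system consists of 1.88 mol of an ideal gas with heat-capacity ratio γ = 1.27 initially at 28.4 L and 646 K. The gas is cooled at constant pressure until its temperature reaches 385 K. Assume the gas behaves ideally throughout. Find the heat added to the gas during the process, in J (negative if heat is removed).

P₁ = nRT₁/V₁ = 1.88×8.314×646/28.4 = 356 kPa.
Isobaric: P stays 356 kPa; V/T = const ⇒ T₂ = 385 K, V₂ = 16.9 L.
W = PΔV = 356×(16.9−28.4) kPa·L = -4080 J.
ΔU = nCvΔT = 1.88×30.8×(385−646) = -15100 J.
Q = ΔU + W = nCpΔT = -19200 J.

-19200 J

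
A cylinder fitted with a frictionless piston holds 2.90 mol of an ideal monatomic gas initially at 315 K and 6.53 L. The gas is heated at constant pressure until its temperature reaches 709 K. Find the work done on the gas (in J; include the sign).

P₁ = nRT₁/V₁ = 2.90×8.314×315/6.53 = 1160 kPa.
Isobaric: P stays 1160 kPa; V/T = const ⇒ T₂ = 709 K, V₂ = 14.7 L.
W = PΔV = 1160×(14.7−6.53) kPa·L = 9500 J.
Work done on the gas = −W_by = -9500 J.

-9500 J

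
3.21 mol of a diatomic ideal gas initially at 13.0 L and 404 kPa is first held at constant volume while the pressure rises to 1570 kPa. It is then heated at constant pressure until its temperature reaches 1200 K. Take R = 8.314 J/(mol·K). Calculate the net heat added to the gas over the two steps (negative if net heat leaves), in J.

78500 J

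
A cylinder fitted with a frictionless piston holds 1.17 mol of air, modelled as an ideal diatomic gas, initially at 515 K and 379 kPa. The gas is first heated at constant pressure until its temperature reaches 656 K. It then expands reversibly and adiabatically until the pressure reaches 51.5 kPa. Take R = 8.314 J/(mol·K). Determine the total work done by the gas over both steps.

V₁ = nRT₁/P₁ = 1.17×8.314×515/379 = 13.2 L.
Step 1 — Isobaric: P stays 379 kPa; V/T = const ⇒ T₂ = 656 K, V₂ = 16.8 L.
W = PΔV = 379×(16.8−13.2) kPa·L = 1370 J.
ΔU = nCvΔT = 1.17×20.8×(656−515) = 3430 J.
Q = ΔU + W = nCpΔT = 4800 J.
State after step 1: P = 379 kPa, V = 16.8 L, T = 656 K.
Step 2 — Adiabatic: T₂/T₁ = (P₂/P₁)^((γ−1)/γ) ⇒ T₂ = 656×(0.136)^0.286 = 371 K; V₂ = 70.1 L.
ΔU = nCvΔT = 1.17×20.8×(371−656) = -6930 J.
Q = 0 for an adiabatic process, so W = −ΔU = 6930 J.
Net over both steps: W = 8310 J, Q = 4800 J, ΔU = -3500 J.

8310 J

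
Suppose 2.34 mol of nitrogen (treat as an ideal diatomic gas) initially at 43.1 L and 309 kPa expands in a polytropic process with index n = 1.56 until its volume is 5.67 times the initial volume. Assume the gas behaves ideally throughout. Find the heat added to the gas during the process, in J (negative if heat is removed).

T₁ = P₁V₁/(nR) = 309×43.1/(2.34×8.314) = 685 K.
Polytropic n=1.56: T₂ = T₁(V₁/V₂)^(n−1) = 685×(0.176)^0.56 = 259 K; P₂ = P₁(V₁/V₂)^n = 20.6 kPa.
W = (P₁V₁−P₂V₂)/(n−1) = (309×43.1−20.6×244)/0.56 = 14800 J.
ΔU = nCvΔT = 2.34×20.8×(259−685) = -20700 J.
Q = ΔU + W = -5910 J.

-5910 J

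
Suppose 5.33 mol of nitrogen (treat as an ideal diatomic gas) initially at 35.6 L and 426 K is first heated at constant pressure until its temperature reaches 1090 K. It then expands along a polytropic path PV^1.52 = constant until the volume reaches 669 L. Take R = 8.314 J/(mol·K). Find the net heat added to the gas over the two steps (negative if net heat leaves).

P₁ = nRT₁/V₁ = 5.33×8.314×426/35.6 = 530 kPa.
Step 1 — Isobaric: P stays 530 kPa; V/T = const ⇒ T₂ = 1090 K, V₂ = 91.1 L.
W = PΔV = 530×(91.1−35.6) kPa·L = 29400 J.
ΔU = nCvΔT = 5.33×20.8×(1090−426) = 73600 J.
Q = ΔU + W = nCpΔT = 103000 J.
State after step 1: P = 530 kPa, V = 91.1 L, T = 1090 K.
Step 2 — Polytropic n=1.52: T₂ = T₁(V₁/V₂)^(n−1) = 1090×(0.136)^0.52 = 386 K; P₂ = P₁(V₁/V₂)^n = 25.6 kPa.
W = (P₁V₁−P₂V₂)/(n−1) = (530×91.1−25.6×669)/0.52 = 60000 J.
ΔU = nCvΔT = 5.33×20.8×(386−1090) = -77900 J.
Q = ΔU + W = -18000 J.
Net over both steps: W = 89400 J, Q = 85000 J, ΔU = -4380 J.

85000 J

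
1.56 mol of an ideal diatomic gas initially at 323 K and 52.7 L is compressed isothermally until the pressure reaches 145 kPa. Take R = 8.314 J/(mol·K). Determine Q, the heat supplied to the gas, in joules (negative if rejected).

-2520 J

P₁ = nRT₁/V₁ = 1.56×8.314×323/52.7 = 79.5 kPa.
Isothermal: T stays 323 K; PV = const ⇒ V₂ = 28.9 L, P₂ = 145 kPa.
ΔU = 0 (ideal gas, T constant).
W = nRT ln(V₂/V₁) = 1.56×8.314×323×ln(0.548) = -2520 J.
Q = ΔU + W = -2520 J.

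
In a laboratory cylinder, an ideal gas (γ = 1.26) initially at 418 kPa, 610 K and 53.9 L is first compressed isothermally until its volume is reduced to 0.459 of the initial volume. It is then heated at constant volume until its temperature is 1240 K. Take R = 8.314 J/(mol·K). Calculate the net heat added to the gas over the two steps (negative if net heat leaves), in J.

72000 J

n = P₁V₁/(RT₁) = 418×53.9/(8.314×610) = 4.44 mol.
Step 1 — Isothermal: T stays 610 K; PV = const ⇒ V₂ = 24.7 L, P₂ = 911 kPa.
ΔU = 0 (ideal gas, T constant).
W = nRT ln(V₂/V₁) = 4.44×8.314×610×ln(0.459) = -17500 J.
Q = ΔU + W = -17500 J.
State after step 1: P = 911 kPa, V = 24.7 L, T = 610 K.
Step 2 — Isochoric: V stays 24.7 L; P/T = const ⇒ T₂ = 1240 K, P₂ = 1850 kPa.
W = 0 (no volume change).
ΔU = nCvΔT = 4.44×32.0×(1240−610) = 89500 J.
Q = ΔU = 89500 J.
Net over both steps: W = -17500 J, Q = 72000 J, ΔU = 89500 J.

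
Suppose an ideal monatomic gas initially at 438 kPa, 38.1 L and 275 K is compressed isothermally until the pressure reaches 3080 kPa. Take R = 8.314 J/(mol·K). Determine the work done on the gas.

32500 J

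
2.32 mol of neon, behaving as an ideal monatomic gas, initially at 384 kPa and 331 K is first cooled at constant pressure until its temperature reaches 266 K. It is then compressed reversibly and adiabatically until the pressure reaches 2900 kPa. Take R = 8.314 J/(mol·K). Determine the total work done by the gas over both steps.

-10800 J

V₁ = nRT₁/P₁ = 2.32×8.314×331/384 = 16.6 L.
Step 1 — Isobaric: P stays 384 kPa; V/T = const ⇒ T₂ = 266 K, V₂ = 13.4 L.
W = PΔV = 384×(13.4−16.6) kPa·L = -1250 J.
ΔU = nCvΔT = 2.32×12.5×(266−331) = -1880 J.
Q = ΔU + W = nCpΔT = -3130 J.
State after step 1: P = 384 kPa, V = 13.4 L, T = 266 K.
Step 2 — Adiabatic: T₂/T₁ = (P₂/P₁)^((γ−1)/γ) ⇒ T₂ = 266×(7.55)^0.400 = 597 K; V₂ = 3.97 L.
ΔU = nCvΔT = 2.32×12.5×(597−266) = 9580 J.
Q = 0 for an adiabatic process, so W = −ΔU = -9580 J.
Net over both steps: W = -10800 J, Q = -3130 J, ΔU = 7700 J.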